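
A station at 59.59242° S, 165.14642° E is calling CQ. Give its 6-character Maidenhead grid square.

Add 180° to longitude and 90° to latitude: 345.1464, 30.4076.
Field: lon ⌊345.1464/20⌋ = 17 → R; lat ⌊30.4076/10⌋ = 3 → D.
Square: lon ⌊5.1464/2⌋ = 2; lat ⌊0.4076/1⌋ = 0.
Subsquare: lon ⌊1.1464/0.0833333⌋ = 13 → n; lat ⌊0.4076/0.0416667⌋ = 9 → j.

RD20nj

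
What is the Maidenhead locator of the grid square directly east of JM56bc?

JM56cc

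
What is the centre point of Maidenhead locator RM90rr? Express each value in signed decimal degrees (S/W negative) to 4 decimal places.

30.7292, 179.4583

Field R=17, M=12: +17·20° lon, +12·10° lat → SW at lon 160°, lat 30°.
Square 9, 0: +9·2° lon, +0·1° lat → SW at lon 178°, lat 30°.
Subsquare r=17, r=17: +17·0.0833333° lon, +17·0.0416667° lat → SW at lon 179.417°, lat 30.7083°.
Cell spans 0.0833333° lon × 0.0416667° lat. Centre is SW corner plus half of each.
latitude 30.7292, longitude 179.4583.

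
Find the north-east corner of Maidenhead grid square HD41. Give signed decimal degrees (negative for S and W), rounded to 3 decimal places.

-58.000, -30.000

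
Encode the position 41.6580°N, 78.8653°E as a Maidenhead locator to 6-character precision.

MN91kp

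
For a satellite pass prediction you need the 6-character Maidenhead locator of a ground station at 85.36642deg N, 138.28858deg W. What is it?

Add 180° to longitude and 90° to latitude: 41.7114, 175.3664.
Field: 41.7114/20 → 2 → C, 175.3664/10 → 17 → R; chars CR.
Square: 1.7114/2 → 0, 5.3664/1 → 5; chars 05.
Subsquare: 1.7114/0.0833333 → 20 → u, 0.3664/0.0416667 → 8 → i; chars ui.

CR05ui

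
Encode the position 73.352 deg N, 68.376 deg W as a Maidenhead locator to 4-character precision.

FQ53

Shift to the Maidenhead origin (180°W, 90°S): lon 111.62, lat 163.35.
Field: lon ⌊111.62/20⌋ = 5 → F; lat ⌊163.35/10⌋ = 16 → Q.
Square: lon ⌊11.62/2⌋ = 5; lat ⌊3.35/1⌋ = 3.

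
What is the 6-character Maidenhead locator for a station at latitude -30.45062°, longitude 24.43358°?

Offset from 180°W / 90°S: lon 204.4336°, lat 59.5494°.
Field: 204.4336/20 → 10 → K, 59.5494/10 → 5 → F; chars KF.
Square: 4.4336/2 → 2, 9.5494/1 → 9; chars 29.
Subsquare: 0.4336/0.0833333 → 5 → f, 0.5494/0.0416667 → 13 → n; chars fn.

KF29fn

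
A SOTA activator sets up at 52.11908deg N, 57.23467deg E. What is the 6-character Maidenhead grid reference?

Shift to the Maidenhead origin (180°W, 90°S): lon 237.2347, lat 142.1191.
Field (20°×10°, letters A–R): lon ⌊237.2347/20⌋ = 11 → L; lat ⌊142.1191/10⌋ = 14 → O.
Square (2°×1°, digits 0–9): lon ⌊17.2347/2⌋ = 8; lat ⌊2.1191/1⌋ = 2.
Subsquare (5′×2.5′, letters a–x): lon ⌊1.2347/0.0833333⌋ = 14 → o; lat ⌊0.1191/0.0416667⌋ = 2 → c.

LO82oc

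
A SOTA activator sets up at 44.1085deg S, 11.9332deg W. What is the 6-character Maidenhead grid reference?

Shift to the Maidenhead origin (180°W, 90°S): lon 168.0668, lat 45.8915.
Field: lon ⌊168.0668/20⌋ = 8 → I; lat ⌊45.8915/10⌋ = 4 → E.
Square: lon ⌊8.0668/2⌋ = 4; lat ⌊5.8915/1⌋ = 5.
Subsquare: lon ⌊0.0668/0.0833333⌋ = 0 → a; lat ⌊0.8915/0.0416667⌋ = 21 → v.

IE45av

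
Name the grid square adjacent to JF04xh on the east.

JF14ah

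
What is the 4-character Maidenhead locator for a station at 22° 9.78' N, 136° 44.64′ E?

PL82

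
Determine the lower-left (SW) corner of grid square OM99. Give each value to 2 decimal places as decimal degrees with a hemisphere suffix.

Field O=14, M=12: +14·20° lon, +12·10° lat → SW at lon 100°, lat 30°.
Square 9, 9: +9·2° lon, +9·1° lat → SW at lon 118°, lat 39°.
latitude 39.00° N, longitude 118.00° E.

39.00° N, 118.00° E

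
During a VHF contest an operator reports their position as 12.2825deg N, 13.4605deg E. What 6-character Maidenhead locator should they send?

JK62rg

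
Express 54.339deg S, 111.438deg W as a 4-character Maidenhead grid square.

DD45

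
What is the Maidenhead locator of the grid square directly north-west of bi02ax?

AI93xa

Longitude subsquare a = 0; −1 → -1, wraps to 23 = x, carry into square.
Longitude square 0; −1 → -1, wraps to 9, carry into field.
Longitude field B = 1; −1 → 0 = A.
Latitude subsquare x = 23; +1 → 24, wraps to 0 = a, carry into square.
Latitude square 2; +1 → 3.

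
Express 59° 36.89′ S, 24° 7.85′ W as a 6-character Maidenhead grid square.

Add 180° to longitude and 90° to latitude: 155.8692, 30.3852.
Field: lon ⌊155.8692/20⌋ = 7 → H; lat ⌊30.3852/10⌋ = 3 → D.
Square: lon ⌊15.8692/2⌋ = 7; lat ⌊0.3852/1⌋ = 0.
Subsquare: lon ⌊1.8692/0.0833333⌋ = 22 → w; lat ⌊0.3852/0.0416667⌋ = 9 → j.

HD70wj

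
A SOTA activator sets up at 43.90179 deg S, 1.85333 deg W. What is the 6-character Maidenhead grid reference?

IE96bc

Shift to the Maidenhead origin (180°W, 90°S): lon 178.1467, lat 46.0982.
Field: lon ⌊178.1467/20⌋ = 8 → I; lat ⌊46.0982/10⌋ = 4 → E.
Square: lon ⌊18.1467/2⌋ = 9; lat ⌊6.0982/1⌋ = 6.
Subsquare: lon ⌊0.1467/0.0833333⌋ = 1 → b; lat ⌊0.0982/0.0416667⌋ = 2 → c.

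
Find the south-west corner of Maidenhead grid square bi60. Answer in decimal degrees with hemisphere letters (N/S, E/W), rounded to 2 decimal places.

10.00° S, 148.00° W

Field B=1, I=8: +1·20° lon, +8·10° lat → SW at lon -160°, lat -10°.
Square 6, 0: +6·2° lon, +0·1° lat → SW at lon -148°, lat -10°.
latitude 10.00° S, longitude 148.00° W.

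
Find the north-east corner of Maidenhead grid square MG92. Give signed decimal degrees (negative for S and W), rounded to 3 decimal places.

Field M=12, G=6: +12·20° lon, +6·10° lat → SW at lon 60°, lat -30°.
Square 9, 2: +9·2° lon, +2·1° lat → SW at lon 78°, lat -28°.
Cell spans 2° lon × 1° lat. NE corner is SW corner plus one full cell.
latitude -27.000, longitude 80.000.

-27.000, 80.000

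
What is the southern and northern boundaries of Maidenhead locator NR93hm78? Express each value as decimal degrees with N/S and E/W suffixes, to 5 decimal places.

83.53333° N, 83.53750° N

Field N=13, R=17: +13·20° lon, +17·10° lat → SW at lon 80°, lat 80°.
Square 9, 3: +9·2° lon, +3·1° lat → SW at lon 98°, lat 83°.
Subsquare h=7, m=12: +7·0.0833333° lon, +12·0.0416667° lat → SW at lon 98.5833°, lat 83.5°.
Extended square 7, 8: +7·0.00833333° lon, +8·0.00416667° lat → SW at lon 98.6417°, lat 83.5333°.
Cell spans 0.00833333° lon × 0.00416667° lat.
south 83.53333° N, north 83.53750° N.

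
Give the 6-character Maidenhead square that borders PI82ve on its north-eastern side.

PI82wf

Longitude subsquare v = 21; +1 → 22 = w.
Latitude subsquare e = 4; +1 → 5 = f.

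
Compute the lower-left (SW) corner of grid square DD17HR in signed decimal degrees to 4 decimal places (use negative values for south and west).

Field D=3, D=3: +3·20° lon, +3·10° lat → SW at lon -120°, lat -60°.
Square 1, 7: +1·2° lon, +7·1° lat → SW at lon -118°, lat -53°.
Subsquare h=7, r=17: +7·0.0833333° lon, +17·0.0416667° lat → SW at lon -117.417°, lat -52.2917°.
latitude -52.2917, longitude -117.4167.

-52.2917, -117.4167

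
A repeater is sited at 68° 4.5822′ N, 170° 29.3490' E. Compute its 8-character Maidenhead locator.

Shift to the Maidenhead origin (180°W, 90°S): lon 350.48915, lat 158.07637.
Field: lon ⌊350.48915/20⌋ = 17 → R; lat ⌊158.07637/10⌋ = 15 → P.
Square: lon ⌊10.48915/2⌋ = 5; lat ⌊8.07637/1⌋ = 8.
Subsquare: lon ⌊0.48915/0.0833333⌋ = 5 → f; lat ⌊0.07637/0.0416667⌋ = 1 → b.
Extended square: lon ⌊0.07248/0.00833333⌋ = 8; lat ⌊0.03470/0.00416667⌋ = 8.

RP58fb88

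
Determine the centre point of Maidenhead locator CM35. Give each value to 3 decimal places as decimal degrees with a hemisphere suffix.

Field C=2, M=12: +2·20° lon, +12·10° lat → SW at lon -140°, lat 30°.
Square 3, 5: +3·2° lon, +5·1° lat → SW at lon -134°, lat 35°.
Cell spans 2° lon × 1° lat. Centre is SW corner plus half of each.
latitude 35.500° N, longitude 133.000° W.

35.500° N, 133.000° W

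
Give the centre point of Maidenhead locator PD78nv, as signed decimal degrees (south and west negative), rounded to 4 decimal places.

-51.1042, 135.1250

Field P=15, D=3: +15·20° lon, +3·10° lat → SW at lon 120°, lat -60°.
Square 7, 8: +7·2° lon, +8·1° lat → SW at lon 134°, lat -52°.
Subsquare n=13, v=21: +13·0.0833333° lon, +21·0.0416667° lat → SW at lon 135.083°, lat -51.125°.
Cell spans 0.0833333° lon × 0.0416667° lat. Centre is SW corner plus half of each.
latitude -51.1042, longitude 135.1250.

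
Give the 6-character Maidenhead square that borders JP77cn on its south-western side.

Longitude subsquare c = 2; −1 → 1 = b.
Latitude subsquare n = 13; −1 → 12 = m.

JP77bm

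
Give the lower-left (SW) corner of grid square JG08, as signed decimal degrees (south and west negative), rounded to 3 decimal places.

Field J=9, G=6: +9·20° lon, +6·10° lat → SW at lon 0°, lat -30°.
Square 0, 8: +0·2° lon, +8·1° lat → SW at lon 0°, lat -22°.
latitude -22.000, longitude 0.000.

-22.000, 0.000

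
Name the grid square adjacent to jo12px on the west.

JO12ox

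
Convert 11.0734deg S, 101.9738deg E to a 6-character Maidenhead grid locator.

Shift to the Maidenhead origin (180°W, 90°S): lon 281.9738, lat 78.9266.
Field: lon ⌊281.9738/20⌋ = 14 → O; lat ⌊78.9266/10⌋ = 7 → H.
Square: lon ⌊1.9738/2⌋ = 0; lat ⌊8.9266/1⌋ = 8.
Subsquare: lon ⌊1.9738/0.0833333⌋ = 23 → x; lat ⌊0.9266/0.0416667⌋ = 22 → w.

OH08xw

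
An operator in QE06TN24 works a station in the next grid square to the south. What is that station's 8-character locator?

QE06tn23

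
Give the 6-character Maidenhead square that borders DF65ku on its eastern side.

Longitude subsquare k = 10; +1 → 11 = l.
The latitude characters are unchanged.

DF65lu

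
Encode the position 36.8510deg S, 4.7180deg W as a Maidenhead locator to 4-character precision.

Shift to the Maidenhead origin (180°W, 90°S): lon 175.28, lat 53.15.
Field: lon ⌊175.28/20⌋ = 8 → I; lat ⌊53.15/10⌋ = 5 → F.
Square: lon ⌊15.28/2⌋ = 7; lat ⌊3.15/1⌋ = 3.

IF73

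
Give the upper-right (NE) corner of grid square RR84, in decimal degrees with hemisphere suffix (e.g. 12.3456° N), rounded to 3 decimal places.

Field R=17, R=17: +17·20° lon, +17·10° lat → SW at lon 160°, lat 80°.
Square 8, 4: +8·2° lon, +4·1° lat → SW at lon 176°, lat 84°.
Cell spans 2° lon × 1° lat. NE corner is SW corner plus one full cell.
latitude 85.000° N, longitude 178.000° E.

85.000° N, 178.000° E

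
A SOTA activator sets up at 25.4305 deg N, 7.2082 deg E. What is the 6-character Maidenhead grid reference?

Offset from 180°W / 90°S: lon 187.2082°, lat 115.4305°.
Field: 187.2082/20 → 9 → J, 115.4305/10 → 11 → L; chars JL.
Square: 7.2082/2 → 3, 5.4305/1 → 5; chars 35.
Subsquare: 1.2082/0.0833333 → 14 → o, 0.4305/0.0416667 → 10 → k; chars ok.

JL35ok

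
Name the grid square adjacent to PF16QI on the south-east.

Longitude subsquare q = 16; +1 → 17 = r.
Latitude subsquare i = 8; −1 → 7 = h.

PF16rh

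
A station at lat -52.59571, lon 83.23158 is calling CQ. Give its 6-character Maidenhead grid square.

Offset from 180°W / 90°S: lon 263.2316°, lat 37.4043°.
Field: 263.2316/20 → 13 → N, 37.4043/10 → 3 → D; chars ND.
Square: 3.2316/2 → 1, 7.4043/1 → 7; chars 17.
Subsquare: 1.2316/0.0833333 → 14 → o, 0.4043/0.0416667 → 9 → j; chars oj.

ND17oj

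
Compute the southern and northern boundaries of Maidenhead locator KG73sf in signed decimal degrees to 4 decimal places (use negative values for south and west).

Field K=10, G=6: +10·20° lon, +6·10° lat → SW at lon 20°, lat -30°.
Square 7, 3: +7·2° lon, +3·1° lat → SW at lon 34°, lat -27°.
Subsquare s=18, f=5: +18·0.0833333° lon, +5·0.0416667° lat → SW at lon 35.5°, lat -26.7917°.
Cell spans 0.0833333° lon × 0.0416667° lat.
south -26.7917, north -26.7500.

-26.7917, -26.7500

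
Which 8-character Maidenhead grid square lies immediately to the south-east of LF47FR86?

Longitude extended square 8; +1 → 9.
Latitude extended square 6; −1 → 5.

LF47fr95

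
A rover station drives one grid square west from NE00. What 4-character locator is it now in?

ME90

Longitude square 0; −1 → -1, wraps to 9, carry into field.
Longitude field N = 13; −1 → 12 = M.
The latitude characters are unchanged.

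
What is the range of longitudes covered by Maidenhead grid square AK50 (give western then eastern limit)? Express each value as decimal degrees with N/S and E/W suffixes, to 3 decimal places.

170.000° W, 168.000° W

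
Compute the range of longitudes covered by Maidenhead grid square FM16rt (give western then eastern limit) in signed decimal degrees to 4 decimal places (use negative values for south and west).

-76.5833, -76.5000

Field F=5, M=12: +5·20° lon, +12·10° lat → SW at lon -80°, lat 30°.
Square 1, 6: +1·2° lon, +6·1° lat → SW at lon -78°, lat 36°.
Subsquare r=17, t=19: +17·0.0833333° lon, +19·0.0416667° lat → SW at lon -76.5833°, lat 36.7917°.
Cell spans 0.0833333° lon × 0.0416667° lat.
west -76.5833, east -76.5000.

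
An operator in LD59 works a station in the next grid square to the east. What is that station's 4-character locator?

Longitude square 5; +1 → 6.
The latitude characters are unchanged.

LD69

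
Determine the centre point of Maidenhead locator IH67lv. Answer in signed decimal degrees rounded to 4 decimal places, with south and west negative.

-12.1042, -7.0417

Field I=8, H=7: +8·20° lon, +7·10° lat → SW at lon -20°, lat -20°.
Square 6, 7: +6·2° lon, +7·1° lat → SW at lon -8°, lat -13°.
Subsquare l=11, v=21: +11·0.0833333° lon, +21·0.0416667° lat → SW at lon -7.08333°, lat -12.125°.
Cell spans 0.0833333° lon × 0.0416667° lat. Centre is SW corner plus half of each.
latitude -12.1042, longitude -7.0417.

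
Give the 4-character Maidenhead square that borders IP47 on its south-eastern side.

IP56

Longitude square 4; +1 → 5.
Latitude square 7; −1 → 6.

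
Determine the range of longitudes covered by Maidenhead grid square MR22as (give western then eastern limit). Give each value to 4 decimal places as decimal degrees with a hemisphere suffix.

Field M=12, R=17: +12·20° lon, +17·10° lat → SW at lon 60°, lat 80°.
Square 2, 2: +2·2° lon, +2·1° lat → SW at lon 64°, lat 82°.
Subsquare a=0, s=18: +0·0.0833333° lon, +18·0.0416667° lat → SW at lon 64°, lat 82.75°.
Cell spans 0.0833333° lon × 0.0416667° lat.
west 64.0000° E, east 64.0833° E.

64.0000° E, 64.0833° E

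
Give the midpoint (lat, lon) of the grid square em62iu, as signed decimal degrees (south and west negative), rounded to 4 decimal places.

Field E=4, M=12: +4·20° lon, +12·10° lat → SW at lon -100°, lat 30°.
Square 6, 2: +6·2° lon, +2·1° lat → SW at lon -88°, lat 32°.
Subsquare i=8, u=20: +8·0.0833333° lon, +20·0.0416667° lat → SW at lon -87.3333°, lat 32.8333°.
Cell spans 0.0833333° lon × 0.0416667° lat. Centre is SW corner plus half of each.
latitude 32.8542, longitude -87.2917.

32.8542, -87.2917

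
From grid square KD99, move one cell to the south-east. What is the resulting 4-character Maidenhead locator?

LD08

Longitude square 9; +1 → 10, wraps to 0, carry into field.
Longitude field K = 10; +1 → 11 = L.
Latitude square 9; −1 → 8.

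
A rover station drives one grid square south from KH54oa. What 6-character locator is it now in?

KH53ox

Latitude subsquare a = 0; −1 → -1, wraps to 23 = x, carry into square.
Latitude square 4; −1 → 3.
The longitude characters are unchanged.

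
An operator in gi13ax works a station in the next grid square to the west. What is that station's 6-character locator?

Longitude subsquare a = 0; −1 → -1, wraps to 23 = x, carry into square.
Longitude square 1; −1 → 0.
The latitude characters are unchanged.

GI03xx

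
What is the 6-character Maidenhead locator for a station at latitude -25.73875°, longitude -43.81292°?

GG84cg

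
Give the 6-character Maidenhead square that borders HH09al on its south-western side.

GH99xk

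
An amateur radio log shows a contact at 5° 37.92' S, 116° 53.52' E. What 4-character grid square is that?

OI84

Shift to the Maidenhead origin (180°W, 90°S): lon 296.89, lat 84.37.
Field: lon ⌊296.89/20⌋ = 14 → O; lat ⌊84.37/10⌋ = 8 → I.
Square: lon ⌊16.89/2⌋ = 8; lat ⌊4.37/1⌋ = 4.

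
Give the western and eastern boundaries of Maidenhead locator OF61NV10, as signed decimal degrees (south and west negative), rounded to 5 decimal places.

Field O=14, F=5: +14·20° lon, +5·10° lat → SW at lon 100°, lat -40°.
Square 6, 1: +6·2° lon, +1·1° lat → SW at lon 112°, lat -39°.
Subsquare n=13, v=21: +13·0.0833333° lon, +21·0.0416667° lat → SW at lon 113.083°, lat -38.125°.
Extended square 1, 0: +1·0.00833333° lon, +0·0.00416667° lat → SW at lon 113.092°, lat -38.125°.
Cell spans 0.00833333° lon × 0.00416667° lat.
west 113.09167, east 113.10000.

113.09167, 113.10000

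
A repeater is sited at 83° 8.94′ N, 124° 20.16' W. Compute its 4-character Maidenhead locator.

CR73

Add 180° to longitude and 90° to latitude: 55.66, 173.15.
Field (20°×10°, letters A–R): lon ⌊55.66/20⌋ = 2 → C; lat ⌊173.15/10⌋ = 17 → R.
Square (2°×1°, digits 0–9): lon ⌊15.66/2⌋ = 7; lat ⌊3.15/1⌋ = 3.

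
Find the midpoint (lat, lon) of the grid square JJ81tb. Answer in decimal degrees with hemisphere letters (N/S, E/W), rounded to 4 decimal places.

1.0625° N, 17.6250° E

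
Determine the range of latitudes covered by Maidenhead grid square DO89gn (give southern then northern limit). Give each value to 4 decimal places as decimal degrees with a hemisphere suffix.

59.5417° N, 59.5833° N

Field D=3, O=14: +3·20° lon, +14·10° lat → SW at lon -120°, lat 50°.
Square 8, 9: +8·2° lon, +9·1° lat → SW at lon -104°, lat 59°.
Subsquare g=6, n=13: +6·0.0833333° lon, +13·0.0416667° lat → SW at lon -103.5°, lat 59.5417°.
Cell spans 0.0833333° lon × 0.0416667° lat.
south 59.5417° N, north 59.5833° N.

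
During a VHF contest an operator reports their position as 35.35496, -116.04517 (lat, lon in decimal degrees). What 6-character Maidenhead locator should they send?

Shift to the Maidenhead origin (180°W, 90°S): lon 63.9548, lat 125.3550.
Field: 63.9548/20 → 3 → D, 125.3550/10 → 12 → M; chars DM.
Square: 3.9548/2 → 1, 5.3550/1 → 5; chars 15.
Subsquare: 1.9548/0.0833333 → 23 → x, 0.3550/0.0416667 → 8 → i; chars xi.

DM15xi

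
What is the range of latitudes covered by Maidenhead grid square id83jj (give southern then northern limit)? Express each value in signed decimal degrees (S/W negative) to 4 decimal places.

Field I=8, D=3: +8·20° lon, +3·10° lat → SW at lon -20°, lat -60°.
Square 8, 3: +8·2° lon, +3·1° lat → SW at lon -4°, lat -57°.
Subsquare j=9, j=9: +9·0.0833333° lon, +9·0.0416667° lat → SW at lon -3.25°, lat -56.625°.
Cell spans 0.0833333° lon × 0.0416667° lat.
south -56.6250, north -56.5833.

-56.6250, -56.5833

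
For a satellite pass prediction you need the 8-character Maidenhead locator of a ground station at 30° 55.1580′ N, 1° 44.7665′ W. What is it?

Offset from 180°W / 90°S: lon 178.25389°, lat 120.91930°.
Field (20°×10°, letters A–R): lon ⌊178.25389/20⌋ = 8 → I; lat ⌊120.91930/10⌋ = 12 → M.
Square (2°×1°, digits 0–9): lon ⌊18.25389/2⌋ = 9; lat ⌊0.91930/1⌋ = 0.
Subsquare (5′×2.5′, letters a–x): lon ⌊0.25389/0.0833333⌋ = 3 → d; lat ⌊0.91930/0.0416667⌋ = 22 → w.
Extended square (30″×15″, digits 0–9): lon ⌊0.00389/0.00833333⌋ = 0; lat ⌊0.00263/0.00416667⌋ = 0.

IM90dw00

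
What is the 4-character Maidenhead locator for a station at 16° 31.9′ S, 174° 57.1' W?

AH23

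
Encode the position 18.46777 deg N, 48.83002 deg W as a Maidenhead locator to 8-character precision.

GK58ol02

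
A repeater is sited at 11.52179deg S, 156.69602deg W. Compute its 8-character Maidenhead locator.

BH18pl64

Add 180° to longitude and 90° to latitude: 23.30398, 78.47821.
Field (20°×10°, letters A–R): 23.30398/20 → 1 → B, 78.47821/10 → 7 → H; chars BH.
Square (2°×1°, digits 0–9): 3.30398/2 → 1, 8.47821/1 → 8; chars 18.
Subsquare (5′×2.5′, letters a–x): 1.30398/0.0833333 → 15 → p, 0.47821/0.0416667 → 11 → l; chars pl.
Extended square (30″×15″, digits 0–9): 0.05398/0.00833333 → 6, 0.01988/0.00416667 → 4; chars 64.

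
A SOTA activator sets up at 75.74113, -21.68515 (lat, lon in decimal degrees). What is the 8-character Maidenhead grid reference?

HQ95dr77

Shift to the Maidenhead origin (180°W, 90°S): lon 158.31485, lat 165.74113.
Field: lon ⌊158.31485/20⌋ = 7 → H; lat ⌊165.74113/10⌋ = 16 → Q.
Square: lon ⌊18.31485/2⌋ = 9; lat ⌊5.74113/1⌋ = 5.
Subsquare: lon ⌊0.31485/0.0833333⌋ = 3 → d; lat ⌊0.74113/0.0416667⌋ = 17 → r.
Extended square: lon ⌊0.06485/0.00833333⌋ = 7; lat ⌊0.03280/0.00416667⌋ = 7.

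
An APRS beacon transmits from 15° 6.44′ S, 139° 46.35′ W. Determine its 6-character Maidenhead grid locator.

Offset from 180°W / 90°S: lon 40.2275°, lat 74.8927°.
Field: 40.2275/20 → 2 → C, 74.8927/10 → 7 → H; chars CH.
Square: 0.2275/2 → 0, 4.8927/1 → 4; chars 04.
Subsquare: 0.2275/0.0833333 → 2 → c, 0.8927/0.0416667 → 21 → v; chars cv.

CH04cv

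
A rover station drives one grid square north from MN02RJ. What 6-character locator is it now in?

MN02rk

Latitude subsquare j = 9; +1 → 10 = k.
The longitude characters are unchanged.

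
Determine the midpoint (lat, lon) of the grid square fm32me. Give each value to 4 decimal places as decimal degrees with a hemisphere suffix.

32.1875° N, 72.9583° W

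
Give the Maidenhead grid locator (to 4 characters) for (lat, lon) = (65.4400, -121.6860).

Offset from 180°W / 90°S: lon 58.31°, lat 155.44°.
Field: lon ⌊58.31/20⌋ = 2 → C; lat ⌊155.44/10⌋ = 15 → P.
Square: lon ⌊18.31/2⌋ = 9; lat ⌊5.44/1⌋ = 5.

CP95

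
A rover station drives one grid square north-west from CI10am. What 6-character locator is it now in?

Longitude subsquare a = 0; −1 → -1, wraps to 23 = x, carry into square.
Longitude square 1; −1 → 0.
Latitude subsquare m = 12; +1 → 13 = n.

CI00xn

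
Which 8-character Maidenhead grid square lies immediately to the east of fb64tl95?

Longitude extended square 9; +1 → 10, wraps to 0, carry into subsquare.
Longitude subsquare t = 19; +1 → 20 = u.
The latitude characters are unchanged.

FB64ul05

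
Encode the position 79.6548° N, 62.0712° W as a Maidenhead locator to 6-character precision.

Offset from 180°W / 90°S: lon 117.9288°, lat 169.6548°.
Field: lon ⌊117.9288/20⌋ = 5 → F; lat ⌊169.6548/10⌋ = 16 → Q.
Square: lon ⌊17.9288/2⌋ = 8; lat ⌊9.6548/1⌋ = 9.
Subsquare: lon ⌊1.9288/0.0833333⌋ = 23 → x; lat ⌊0.6548/0.0416667⌋ = 15 → p.

FQ89xp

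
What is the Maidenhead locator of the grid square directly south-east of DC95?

EC04

Longitude square 9; +1 → 10, wraps to 0, carry into field.
Longitude field D = 3; +1 → 4 = E.
Latitude square 5; −1 → 4.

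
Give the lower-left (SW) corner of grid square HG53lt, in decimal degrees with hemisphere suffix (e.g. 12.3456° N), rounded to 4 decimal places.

26.2083° S, 29.0833° W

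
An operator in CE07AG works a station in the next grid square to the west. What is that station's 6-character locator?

BE97xg

Longitude subsquare a = 0; −1 → -1, wraps to 23 = x, carry into square.
Longitude square 0; −1 → -1, wraps to 9, carry into field.
Longitude field C = 2; −1 → 1 = B.
The latitude characters are unchanged.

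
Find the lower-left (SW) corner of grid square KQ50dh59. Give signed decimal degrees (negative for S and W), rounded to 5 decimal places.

70.32917, 30.29167

Field K=10, Q=16: +10·20° lon, +16·10° lat → SW at lon 20°, lat 70°.
Square 5, 0: +5·2° lon, +0·1° lat → SW at lon 30°, lat 70°.
Subsquare d=3, h=7: +3·0.0833333° lon, +7·0.0416667° lat → SW at lon 30.25°, lat 70.2917°.
Extended square 5, 9: +5·0.00833333° lon, +9·0.00416667° lat → SW at lon 30.2917°, lat 70.3292°.
latitude 70.32917, longitude 30.29167.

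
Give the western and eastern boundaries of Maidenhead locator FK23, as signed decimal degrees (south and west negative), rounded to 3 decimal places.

-76.000, -74.000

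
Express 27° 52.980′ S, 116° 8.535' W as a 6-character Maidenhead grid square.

DG12wc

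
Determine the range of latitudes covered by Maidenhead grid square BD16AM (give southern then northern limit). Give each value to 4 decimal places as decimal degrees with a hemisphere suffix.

53.5000° S, 53.4583° S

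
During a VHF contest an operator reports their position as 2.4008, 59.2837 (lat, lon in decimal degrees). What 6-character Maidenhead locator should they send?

Add 180° to longitude and 90° to latitude: 239.2837, 92.4008.
Field (20°×10°, letters A–R): 239.2837/20 → 11 → L, 92.4008/10 → 9 → J; chars LJ.
Square (2°×1°, digits 0–9): 19.2837/2 → 9, 2.4008/1 → 2; chars 92.
Subsquare (5′×2.5′, letters a–x): 1.2837/0.0833333 → 15 → p, 0.4008/0.0416667 → 9 → j; chars pj.

LJ92pj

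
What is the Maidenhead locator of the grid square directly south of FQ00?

FP09

Latitude square 0; −1 → -1, wraps to 9, carry into field.
Latitude field Q = 16; −1 → 15 = P.
The longitude characters are unchanged.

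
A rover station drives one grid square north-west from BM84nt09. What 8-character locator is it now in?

BM84mu90

Longitude extended square 0; −1 → -1, wraps to 9, carry into subsquare.
Longitude subsquare n = 13; −1 → 12 = m.
Latitude extended square 9; +1 → 10, wraps to 0, carry into subsquare.
Latitude subsquare t = 19; +1 → 20 = u.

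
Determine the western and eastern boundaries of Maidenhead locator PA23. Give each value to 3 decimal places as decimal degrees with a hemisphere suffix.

124.000° E, 126.000° E

Field P=15, A=0: +15·20° lon, +0·10° lat → SW at lon 120°, lat -90°.
Square 2, 3: +2·2° lon, +3·1° lat → SW at lon 124°, lat -87°.
Cell spans 2° lon × 1° lat.
west 124.000° E, east 126.000° E.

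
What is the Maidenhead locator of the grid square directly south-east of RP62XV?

RP72au

Longitude subsquare x = 23; +1 → 24, wraps to 0 = a, carry into square.
Longitude square 6; +1 → 7.
Latitude subsquare v = 21; −1 → 20 = u.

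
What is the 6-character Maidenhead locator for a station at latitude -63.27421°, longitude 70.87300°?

Shift to the Maidenhead origin (180°W, 90°S): lon 250.8730, lat 26.7258.
Field (20°×10°, letters A–R): lon ⌊250.8730/20⌋ = 12 → M; lat ⌊26.7258/10⌋ = 2 → C.
Square (2°×1°, digits 0–9): lon ⌊10.8730/2⌋ = 5; lat ⌊6.7258/1⌋ = 6.
Subsquare (5′×2.5′, letters a–x): lon ⌊0.8730/0.0833333⌋ = 10 → k; lat ⌊0.7258/0.0416667⌋ = 17 → r.

MC56kr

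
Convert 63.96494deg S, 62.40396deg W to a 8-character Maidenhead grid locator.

FC86ta18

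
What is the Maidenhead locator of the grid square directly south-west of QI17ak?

QI07xj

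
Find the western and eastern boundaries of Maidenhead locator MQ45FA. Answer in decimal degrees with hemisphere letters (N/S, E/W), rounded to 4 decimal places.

Field M=12, Q=16: +12·20° lon, +16·10° lat → SW at lon 60°, lat 70°.
Square 4, 5: +4·2° lon, +5·1° lat → SW at lon 68°, lat 75°.
Subsquare f=5, a=0: +5·0.0833333° lon, +0·0.0416667° lat → SW at lon 68.4167°, lat 75°.
Cell spans 0.0833333° lon × 0.0416667° lat.
west 68.4167° E, east 68.5000° E.

68.4167° E, 68.5000° E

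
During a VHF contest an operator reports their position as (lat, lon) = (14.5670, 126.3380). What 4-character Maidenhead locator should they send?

PK34

Offset from 180°W / 90°S: lon 306.34°, lat 104.57°.
Field: lon ⌊306.34/20⌋ = 15 → P; lat ⌊104.57/10⌋ = 10 → K.
Square: lon ⌊6.34/2⌋ = 3; lat ⌊4.57/1⌋ = 4.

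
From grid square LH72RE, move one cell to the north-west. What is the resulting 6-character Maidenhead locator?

Longitude subsquare r = 17; −1 → 16 = q.
Latitude subsquare e = 4; +1 → 5 = f.

LH72qf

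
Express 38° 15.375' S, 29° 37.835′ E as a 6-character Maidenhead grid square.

KF41tr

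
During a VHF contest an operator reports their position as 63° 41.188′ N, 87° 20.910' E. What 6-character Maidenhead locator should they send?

NP33qq

Shift to the Maidenhead origin (180°W, 90°S): lon 267.3485, lat 153.6865.
Field: lon ⌊267.3485/20⌋ = 13 → N; lat ⌊153.6865/10⌋ = 15 → P.
Square: lon ⌊7.3485/2⌋ = 3; lat ⌊3.6865/1⌋ = 3.
Subsquare: lon ⌊1.3485/0.0833333⌋ = 16 → q; lat ⌊0.6865/0.0416667⌋ = 16 → q.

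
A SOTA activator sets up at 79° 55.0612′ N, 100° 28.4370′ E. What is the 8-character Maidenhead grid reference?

Shift to the Maidenhead origin (180°W, 90°S): lon 280.47395, lat 169.91769.
Field: 280.47395/20 → 14 → O, 169.91769/10 → 16 → Q; chars OQ.
Square: 0.47395/2 → 0, 9.91769/1 → 9; chars 09.
Subsquare: 0.47395/0.0833333 → 5 → f, 0.91769/0.0416667 → 22 → w; chars fw.
Extended square: 0.05728/0.00833333 → 6, 0.00102/0.00416667 → 0; chars 60.

OQ09fw60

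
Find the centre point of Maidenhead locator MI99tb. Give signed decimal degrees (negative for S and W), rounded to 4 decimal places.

-0.9375, 79.6250

Field M=12, I=8: +12·20° lon, +8·10° lat → SW at lon 60°, lat -10°.
Square 9, 9: +9·2° lon, +9·1° lat → SW at lon 78°, lat -1°.
Subsquare t=19, b=1: +19·0.0833333° lon, +1·0.0416667° lat → SW at lon 79.5833°, lat -0.958333°.
Cell spans 0.0833333° lon × 0.0416667° lat. Centre is SW corner plus half of each.
latitude -0.9375, longitude 79.6250.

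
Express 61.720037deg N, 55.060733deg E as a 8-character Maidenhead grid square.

Shift to the Maidenhead origin (180°W, 90°S): lon 235.06073, lat 151.72004.
Field: 235.06073/20 → 11 → L, 151.72004/10 → 15 → P; chars LP.
Square: 15.06073/2 → 7, 1.72004/1 → 1; chars 71.
Subsquare: 1.06073/0.0833333 → 12 → m, 0.72004/0.0416667 → 17 → r; chars mr.
Extended square: 0.06073/0.00833333 → 7, 0.01170/0.00416667 → 2; chars 72.

LP71mr72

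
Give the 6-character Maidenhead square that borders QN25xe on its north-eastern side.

QN35af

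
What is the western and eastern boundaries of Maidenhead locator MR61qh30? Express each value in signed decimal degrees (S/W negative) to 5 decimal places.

Field M=12, R=17: +12·20° lon, +17·10° lat → SW at lon 60°, lat 80°.
Square 6, 1: +6·2° lon, +1·1° lat → SW at lon 72°, lat 81°.
Subsquare q=16, h=7: +16·0.0833333° lon, +7·0.0416667° lat → SW at lon 73.3333°, lat 81.2917°.
Extended square 3, 0: +3·0.00833333° lon, +0·0.00416667° lat → SW at lon 73.3583°, lat 81.2917°.
Cell spans 0.00833333° lon × 0.00416667° lat.
west 73.35833, east 73.36667.

73.35833, 73.36667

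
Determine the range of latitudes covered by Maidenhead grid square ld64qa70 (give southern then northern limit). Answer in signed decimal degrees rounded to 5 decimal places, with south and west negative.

Field L=11, D=3: +11·20° lon, +3·10° lat → SW at lon 40°, lat -60°.
Square 6, 4: +6·2° lon, +4·1° lat → SW at lon 52°, lat -56°.
Subsquare q=16, a=0: +16·0.0833333° lon, +0·0.0416667° lat → SW at lon 53.3333°, lat -56°.
Extended square 7, 0: +7·0.00833333° lon, +0·0.00416667° lat → SW at lon 53.3917°, lat -56°.
Cell spans 0.00833333° lon × 0.00416667° lat.
south -56.00000, north -55.99583.

-56.00000, -55.99583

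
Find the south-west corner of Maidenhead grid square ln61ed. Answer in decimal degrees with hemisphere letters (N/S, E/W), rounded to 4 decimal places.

41.1250° N, 52.3333° E

Field L=11, N=13: +11·20° lon, +13·10° lat → SW at lon 40°, lat 40°.
Square 6, 1: +6·2° lon, +1·1° lat → SW at lon 52°, lat 41°.
Subsquare e=4, d=3: +4·0.0833333° lon, +3·0.0416667° lat → SW at lon 52.3333°, lat 41.125°.
latitude 41.1250° N, longitude 52.3333° E.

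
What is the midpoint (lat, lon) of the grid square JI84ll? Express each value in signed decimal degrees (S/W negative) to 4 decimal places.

Field J=9, I=8: +9·20° lon, +8·10° lat → SW at lon 0°, lat -10°.
Square 8, 4: +8·2° lon, +4·1° lat → SW at lon 16°, lat -6°.
Subsquare l=11, l=11: +11·0.0833333° lon, +11·0.0416667° lat → SW at lon 16.9167°, lat -5.54167°.
Cell spans 0.0833333° lon × 0.0416667° lat. Centre is SW corner plus half of each.
latitude -5.5208, longitude 16.9583.

-5.5208, 16.9583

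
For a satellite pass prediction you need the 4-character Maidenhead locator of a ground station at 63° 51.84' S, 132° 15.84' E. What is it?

Offset from 180°W / 90°S: lon 312.26°, lat 26.14°.
Field: 312.26/20 → 15 → P, 26.14/10 → 2 → C; chars PC.
Square: 12.26/2 → 6, 6.14/1 → 6; chars 66.

PC66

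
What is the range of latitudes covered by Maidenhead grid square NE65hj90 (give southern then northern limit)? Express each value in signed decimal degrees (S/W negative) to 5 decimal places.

-44.62500, -44.62083

Field N=13, E=4: +13·20° lon, +4·10° lat → SW at lon 80°, lat -50°.
Square 6, 5: +6·2° lon, +5·1° lat → SW at lon 92°, lat -45°.
Subsquare h=7, j=9: +7·0.0833333° lon, +9·0.0416667° lat → SW at lon 92.5833°, lat -44.625°.
Extended square 9, 0: +9·0.00833333° lon, +0·0.00416667° lat → SW at lon 92.6583°, lat -44.625°.
Cell spans 0.00833333° lon × 0.00416667° lat.
south -44.62500, north -44.62083.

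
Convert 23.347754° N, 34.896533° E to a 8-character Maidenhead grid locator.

Add 180° to longitude and 90° to latitude: 214.89653, 113.34775.
Field (20°×10°, letters A–R): 214.89653/20 → 10 → K, 113.34775/10 → 11 → L; chars KL.
Square (2°×1°, digits 0–9): 14.89653/2 → 7, 3.34775/1 → 3; chars 73.
Subsquare (5′×2.5′, letters a–x): 0.89653/0.0833333 → 10 → k, 0.34775/0.0416667 → 8 → i; chars ki.
Extended square (30″×15″, digits 0–9): 0.06320/0.00833333 → 7, 0.01442/0.00416667 → 3; chars 73.

KL73ki73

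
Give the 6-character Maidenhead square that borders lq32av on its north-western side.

Longitude subsquare a = 0; −1 → -1, wraps to 23 = x, carry into square.
Longitude square 3; −1 → 2.
Latitude subsquare v = 21; +1 → 22 = w.

LQ22xw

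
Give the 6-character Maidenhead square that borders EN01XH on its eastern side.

EN11ah

Longitude subsquare x = 23; +1 → 24, wraps to 0 = a, carry into square.
Longitude square 0; +1 → 1.
The latitude characters are unchanged.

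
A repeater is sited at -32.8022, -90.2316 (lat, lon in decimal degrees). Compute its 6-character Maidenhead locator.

Offset from 180°W / 90°S: lon 89.7684°, lat 57.1978°.
Field (20°×10°, letters A–R): 89.7684/20 → 4 → E, 57.1978/10 → 5 → F; chars EF.
Square (2°×1°, digits 0–9): 9.7684/2 → 4, 7.1978/1 → 7; chars 47.
Subsquare (5′×2.5′, letters a–x): 1.7684/0.0833333 → 21 → v, 0.1978/0.0416667 → 4 → e; chars ve.

EF47ve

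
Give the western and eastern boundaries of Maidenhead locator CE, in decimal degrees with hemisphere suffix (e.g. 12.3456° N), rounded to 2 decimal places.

140.00° W, 120.00° W

Field C=2, E=4: +2·20° lon, +4·10° lat → SW at lon -140°, lat -50°.
Cell spans 20° lon × 10° lat.
west 140.00° W, east 120.00° W.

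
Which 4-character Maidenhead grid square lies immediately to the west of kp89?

Longitude square 8; −1 → 7.
The latitude characters are unchanged.

KP79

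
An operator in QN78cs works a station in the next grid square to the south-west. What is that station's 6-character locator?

QN78br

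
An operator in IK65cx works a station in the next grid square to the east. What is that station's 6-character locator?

Longitude subsquare c = 2; +1 → 3 = d.
The latitude characters are unchanged.

IK65dx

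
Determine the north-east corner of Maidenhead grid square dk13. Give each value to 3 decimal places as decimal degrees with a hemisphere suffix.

14.000° N, 116.000° W

Field D=3, K=10: +3·20° lon, +10·10° lat → SW at lon -120°, lat 10°.
Square 1, 3: +1·2° lon, +3·1° lat → SW at lon -118°, lat 13°.
Cell spans 2° lon × 1° lat. NE corner is SW corner plus one full cell.
latitude 14.000° N, longitude 116.000° W.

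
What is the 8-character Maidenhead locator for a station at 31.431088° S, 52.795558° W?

Offset from 180°W / 90°S: lon 127.20444°, lat 58.56891°.
Field: lon ⌊127.20444/20⌋ = 6 → G; lat ⌊58.56891/10⌋ = 5 → F.
Square: lon ⌊7.20444/2⌋ = 3; lat ⌊8.56891/1⌋ = 8.
Subsquare: lon ⌊1.20444/0.0833333⌋ = 14 → o; lat ⌊0.56891/0.0416667⌋ = 13 → n.
Extended square: lon ⌊0.03778/0.00833333⌋ = 4; lat ⌊0.02725/0.00416667⌋ = 6.

GF38on46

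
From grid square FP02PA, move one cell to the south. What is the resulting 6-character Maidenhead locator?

FP01px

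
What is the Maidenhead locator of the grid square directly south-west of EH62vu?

Longitude subsquare v = 21; −1 → 20 = u.
Latitude subsquare u = 20; −1 → 19 = t.

EH62ut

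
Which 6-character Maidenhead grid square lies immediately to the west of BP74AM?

BP64xm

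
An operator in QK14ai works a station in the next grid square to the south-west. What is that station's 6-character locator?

Longitude subsquare a = 0; −1 → -1, wraps to 23 = x, carry into square.
Longitude square 1; −1 → 0.
Latitude subsquare i = 8; −1 → 7 = h.

QK04xh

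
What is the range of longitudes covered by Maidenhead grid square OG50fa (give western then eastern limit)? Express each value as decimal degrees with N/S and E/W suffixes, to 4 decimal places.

110.4167° E, 110.5000° E

Field O=14, G=6: +14·20° lon, +6·10° lat → SW at lon 100°, lat -30°.
Square 5, 0: +5·2° lon, +0·1° lat → SW at lon 110°, lat -30°.
Subsquare f=5, a=0: +5·0.0833333° lon, +0·0.0416667° lat → SW at lon 110.417°, lat -30°.
Cell spans 0.0833333° lon × 0.0416667° lat.
west 110.4167° E, east 110.5000° E.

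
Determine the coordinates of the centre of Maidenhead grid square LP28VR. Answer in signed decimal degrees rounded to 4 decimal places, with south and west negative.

68.7292, 45.7917

Field L=11, P=15: +11·20° lon, +15·10° lat → SW at lon 40°, lat 60°.
Square 2, 8: +2·2° lon, +8·1° lat → SW at lon 44°, lat 68°.
Subsquare v=21, r=17: +21·0.0833333° lon, +17·0.0416667° lat → SW at lon 45.75°, lat 68.7083°.
Cell spans 0.0833333° lon × 0.0416667° lat. Centre is SW corner plus half of each.
latitude 68.7292, longitude 45.7917.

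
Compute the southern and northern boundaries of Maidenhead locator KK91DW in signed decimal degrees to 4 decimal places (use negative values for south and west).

11.9167, 11.9583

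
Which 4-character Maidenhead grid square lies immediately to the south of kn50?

Latitude square 0; −1 → -1, wraps to 9, carry into field.
Latitude field N = 13; −1 → 12 = M.
The longitude characters are unchanged.

KM59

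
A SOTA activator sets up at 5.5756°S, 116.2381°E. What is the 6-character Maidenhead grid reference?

OI84ck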